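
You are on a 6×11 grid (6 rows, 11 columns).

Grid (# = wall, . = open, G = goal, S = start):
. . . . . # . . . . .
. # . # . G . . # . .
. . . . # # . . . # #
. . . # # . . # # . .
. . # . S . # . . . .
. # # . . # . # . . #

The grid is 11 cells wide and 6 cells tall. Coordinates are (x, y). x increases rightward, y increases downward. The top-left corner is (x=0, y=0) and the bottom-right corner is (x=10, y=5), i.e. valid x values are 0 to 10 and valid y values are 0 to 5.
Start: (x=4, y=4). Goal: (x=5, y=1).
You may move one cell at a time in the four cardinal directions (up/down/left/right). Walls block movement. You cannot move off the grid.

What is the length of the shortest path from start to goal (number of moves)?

BFS from (x=4, y=4) until reaching (x=5, y=1):
  Distance 0: (x=4, y=4)
  Distance 1: (x=3, y=4), (x=5, y=4), (x=4, y=5)
  Distance 2: (x=5, y=3), (x=3, y=5)
  Distance 3: (x=6, y=3)
  Distance 4: (x=6, y=2)
  Distance 5: (x=6, y=1), (x=7, y=2)
  Distance 6: (x=6, y=0), (x=5, y=1), (x=7, y=1), (x=8, y=2)  <- goal reached here
One shortest path (6 moves): (x=4, y=4) -> (x=5, y=4) -> (x=5, y=3) -> (x=6, y=3) -> (x=6, y=2) -> (x=6, y=1) -> (x=5, y=1)

Answer: Shortest path length: 6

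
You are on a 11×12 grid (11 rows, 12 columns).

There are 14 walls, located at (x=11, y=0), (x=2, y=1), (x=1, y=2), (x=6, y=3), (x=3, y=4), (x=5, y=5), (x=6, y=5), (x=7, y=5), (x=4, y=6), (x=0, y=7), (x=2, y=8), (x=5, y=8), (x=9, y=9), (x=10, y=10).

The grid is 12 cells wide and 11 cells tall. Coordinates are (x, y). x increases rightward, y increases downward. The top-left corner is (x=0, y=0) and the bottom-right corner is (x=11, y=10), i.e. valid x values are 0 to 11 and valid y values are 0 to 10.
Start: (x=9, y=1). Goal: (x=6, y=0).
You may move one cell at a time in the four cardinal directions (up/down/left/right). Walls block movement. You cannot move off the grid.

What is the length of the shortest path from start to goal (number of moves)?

Answer: Shortest path length: 4

Derivation:
BFS from (x=9, y=1) until reaching (x=6, y=0):
  Distance 0: (x=9, y=1)
  Distance 1: (x=9, y=0), (x=8, y=1), (x=10, y=1), (x=9, y=2)
  Distance 2: (x=8, y=0), (x=10, y=0), (x=7, y=1), (x=11, y=1), (x=8, y=2), (x=10, y=2), (x=9, y=3)
  Distance 3: (x=7, y=0), (x=6, y=1), (x=7, y=2), (x=11, y=2), (x=8, y=3), (x=10, y=3), (x=9, y=4)
  Distance 4: (x=6, y=0), (x=5, y=1), (x=6, y=2), (x=7, y=3), (x=11, y=3), (x=8, y=4), (x=10, y=4), (x=9, y=5)  <- goal reached here
One shortest path (4 moves): (x=9, y=1) -> (x=8, y=1) -> (x=7, y=1) -> (x=6, y=1) -> (x=6, y=0)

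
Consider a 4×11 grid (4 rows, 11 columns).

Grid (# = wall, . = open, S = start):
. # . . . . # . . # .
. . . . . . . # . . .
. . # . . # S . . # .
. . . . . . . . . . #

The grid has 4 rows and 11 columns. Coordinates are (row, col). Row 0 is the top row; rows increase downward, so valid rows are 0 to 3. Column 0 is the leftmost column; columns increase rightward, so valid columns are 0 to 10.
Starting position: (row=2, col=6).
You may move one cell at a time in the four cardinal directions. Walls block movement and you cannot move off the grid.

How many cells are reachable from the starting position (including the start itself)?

Answer: Reachable cells: 36

Derivation:
BFS flood-fill from (row=2, col=6):
  Distance 0: (row=2, col=6)
  Distance 1: (row=1, col=6), (row=2, col=7), (row=3, col=6)
  Distance 2: (row=1, col=5), (row=2, col=8), (row=3, col=5), (row=3, col=7)
  Distance 3: (row=0, col=5), (row=1, col=4), (row=1, col=8), (row=3, col=4), (row=3, col=8)
  Distance 4: (row=0, col=4), (row=0, col=8), (row=1, col=3), (row=1, col=9), (row=2, col=4), (row=3, col=3), (row=3, col=9)
  Distance 5: (row=0, col=3), (row=0, col=7), (row=1, col=2), (row=1, col=10), (row=2, col=3), (row=3, col=2)
  Distance 6: (row=0, col=2), (row=0, col=10), (row=1, col=1), (row=2, col=10), (row=3, col=1)
  Distance 7: (row=1, col=0), (row=2, col=1), (row=3, col=0)
  Distance 8: (row=0, col=0), (row=2, col=0)
Total reachable: 36 (grid has 36 open cells total)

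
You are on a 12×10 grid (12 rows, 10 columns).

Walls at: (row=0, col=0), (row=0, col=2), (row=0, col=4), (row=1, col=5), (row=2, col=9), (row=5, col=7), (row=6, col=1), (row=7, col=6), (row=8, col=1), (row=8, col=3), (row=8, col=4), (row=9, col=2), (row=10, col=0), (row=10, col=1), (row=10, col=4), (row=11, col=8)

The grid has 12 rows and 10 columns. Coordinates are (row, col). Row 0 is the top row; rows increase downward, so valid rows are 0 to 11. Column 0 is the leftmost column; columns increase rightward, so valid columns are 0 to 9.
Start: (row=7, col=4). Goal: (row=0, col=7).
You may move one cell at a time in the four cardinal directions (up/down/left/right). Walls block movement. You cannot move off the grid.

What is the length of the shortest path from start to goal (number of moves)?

Answer: Shortest path length: 10

Derivation:
BFS from (row=7, col=4) until reaching (row=0, col=7):
  Distance 0: (row=7, col=4)
  Distance 1: (row=6, col=4), (row=7, col=3), (row=7, col=5)
  Distance 2: (row=5, col=4), (row=6, col=3), (row=6, col=5), (row=7, col=2), (row=8, col=5)
  Distance 3: (row=4, col=4), (row=5, col=3), (row=5, col=5), (row=6, col=2), (row=6, col=6), (row=7, col=1), (row=8, col=2), (row=8, col=6), (row=9, col=5)
  Distance 4: (row=3, col=4), (row=4, col=3), (row=4, col=5), (row=5, col=2), (row=5, col=6), (row=6, col=7), (row=7, col=0), (row=8, col=7), (row=9, col=4), (row=9, col=6), (row=10, col=5)
  Distance 5: (row=2, col=4), (row=3, col=3), (row=3, col=5), (row=4, col=2), (row=4, col=6), (row=5, col=1), (row=6, col=0), (row=6, col=8), (row=7, col=7), (row=8, col=0), (row=8, col=8), (row=9, col=3), (row=9, col=7), (row=10, col=6), (row=11, col=5)
  Distance 6: (row=1, col=4), (row=2, col=3), (row=2, col=5), (row=3, col=2), (row=3, col=6), (row=4, col=1), (row=4, col=7), (row=5, col=0), (row=5, col=8), (row=6, col=9), (row=7, col=8), (row=8, col=9), (row=9, col=0), (row=9, col=8), (row=10, col=3), (row=10, col=7), (row=11, col=4), (row=11, col=6)
  Distance 7: (row=1, col=3), (row=2, col=2), (row=2, col=6), (row=3, col=1), (row=3, col=7), (row=4, col=0), (row=4, col=8), (row=5, col=9), (row=7, col=9), (row=9, col=1), (row=9, col=9), (row=10, col=2), (row=10, col=8), (row=11, col=3), (row=11, col=7)
  Distance 8: (row=0, col=3), (row=1, col=2), (row=1, col=6), (row=2, col=1), (row=2, col=7), (row=3, col=0), (row=3, col=8), (row=4, col=9), (row=10, col=9), (row=11, col=2)
  Distance 9: (row=0, col=6), (row=1, col=1), (row=1, col=7), (row=2, col=0), (row=2, col=8), (row=3, col=9), (row=11, col=1), (row=11, col=9)
  Distance 10: (row=0, col=1), (row=0, col=5), (row=0, col=7), (row=1, col=0), (row=1, col=8), (row=11, col=0)  <- goal reached here
One shortest path (10 moves): (row=7, col=4) -> (row=7, col=5) -> (row=6, col=5) -> (row=6, col=6) -> (row=5, col=6) -> (row=4, col=6) -> (row=4, col=7) -> (row=3, col=7) -> (row=2, col=7) -> (row=1, col=7) -> (row=0, col=7)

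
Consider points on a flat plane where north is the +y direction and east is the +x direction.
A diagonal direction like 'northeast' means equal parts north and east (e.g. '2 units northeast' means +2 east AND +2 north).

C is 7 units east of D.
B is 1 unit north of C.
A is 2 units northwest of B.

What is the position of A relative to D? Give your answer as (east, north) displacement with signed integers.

Place D at the origin (east=0, north=0).
  C is 7 units east of D: delta (east=+7, north=+0); C at (east=7, north=0).
  B is 1 unit north of C: delta (east=+0, north=+1); B at (east=7, north=1).
  A is 2 units northwest of B: delta (east=-2, north=+2); A at (east=5, north=3).
Therefore A relative to D: (east=5, north=3).

Answer: A is at (east=5, north=3) relative to D.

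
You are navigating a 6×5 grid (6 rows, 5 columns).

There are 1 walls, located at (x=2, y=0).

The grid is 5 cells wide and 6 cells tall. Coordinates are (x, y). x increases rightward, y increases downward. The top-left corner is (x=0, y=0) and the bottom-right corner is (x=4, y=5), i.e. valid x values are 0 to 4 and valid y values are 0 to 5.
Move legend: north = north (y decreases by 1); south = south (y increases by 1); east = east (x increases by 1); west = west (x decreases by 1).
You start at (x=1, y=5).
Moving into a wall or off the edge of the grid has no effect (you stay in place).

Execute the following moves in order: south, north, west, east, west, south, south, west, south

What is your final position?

Answer: Final position: (x=0, y=5)

Derivation:
Start: (x=1, y=5)
  south (south): blocked, stay at (x=1, y=5)
  north (north): (x=1, y=5) -> (x=1, y=4)
  west (west): (x=1, y=4) -> (x=0, y=4)
  east (east): (x=0, y=4) -> (x=1, y=4)
  west (west): (x=1, y=4) -> (x=0, y=4)
  south (south): (x=0, y=4) -> (x=0, y=5)
  south (south): blocked, stay at (x=0, y=5)
  west (west): blocked, stay at (x=0, y=5)
  south (south): blocked, stay at (x=0, y=5)
Final: (x=0, y=5)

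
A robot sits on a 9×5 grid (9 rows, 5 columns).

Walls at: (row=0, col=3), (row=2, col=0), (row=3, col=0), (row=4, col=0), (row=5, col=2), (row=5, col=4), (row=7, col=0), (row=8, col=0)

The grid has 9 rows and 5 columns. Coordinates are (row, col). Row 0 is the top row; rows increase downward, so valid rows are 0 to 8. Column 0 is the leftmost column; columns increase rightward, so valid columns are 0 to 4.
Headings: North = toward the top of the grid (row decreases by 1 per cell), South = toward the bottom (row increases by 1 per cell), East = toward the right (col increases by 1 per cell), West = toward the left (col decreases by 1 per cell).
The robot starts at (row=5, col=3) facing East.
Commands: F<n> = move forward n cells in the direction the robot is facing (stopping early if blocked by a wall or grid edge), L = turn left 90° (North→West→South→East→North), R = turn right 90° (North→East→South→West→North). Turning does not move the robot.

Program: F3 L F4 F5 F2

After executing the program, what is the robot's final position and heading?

Start: (row=5, col=3), facing East
  F3: move forward 0/3 (blocked), now at (row=5, col=3)
  L: turn left, now facing North
  F4: move forward 4, now at (row=1, col=3)
  F5: move forward 0/5 (blocked), now at (row=1, col=3)
  F2: move forward 0/2 (blocked), now at (row=1, col=3)
Final: (row=1, col=3), facing North

Answer: Final position: (row=1, col=3), facing North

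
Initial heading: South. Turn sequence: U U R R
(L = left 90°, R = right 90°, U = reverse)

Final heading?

Start: South
  U (U-turn (180°)) -> North
  U (U-turn (180°)) -> South
  R (right (90° clockwise)) -> West
  R (right (90° clockwise)) -> North
Final: North

Answer: Final heading: North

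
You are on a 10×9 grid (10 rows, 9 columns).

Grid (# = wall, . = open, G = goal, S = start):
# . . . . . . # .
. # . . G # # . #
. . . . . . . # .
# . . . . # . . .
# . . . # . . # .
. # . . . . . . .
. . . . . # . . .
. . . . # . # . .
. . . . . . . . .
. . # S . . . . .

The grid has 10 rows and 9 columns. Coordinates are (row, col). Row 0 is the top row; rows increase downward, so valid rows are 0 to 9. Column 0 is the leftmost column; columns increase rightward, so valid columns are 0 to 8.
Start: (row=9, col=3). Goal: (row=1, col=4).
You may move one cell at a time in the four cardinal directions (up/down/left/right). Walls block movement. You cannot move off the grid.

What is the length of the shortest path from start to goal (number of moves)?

BFS from (row=9, col=3) until reaching (row=1, col=4):
  Distance 0: (row=9, col=3)
  Distance 1: (row=8, col=3), (row=9, col=4)
  Distance 2: (row=7, col=3), (row=8, col=2), (row=8, col=4), (row=9, col=5)
  Distance 3: (row=6, col=3), (row=7, col=2), (row=8, col=1), (row=8, col=5), (row=9, col=6)
  Distance 4: (row=5, col=3), (row=6, col=2), (row=6, col=4), (row=7, col=1), (row=7, col=5), (row=8, col=0), (row=8, col=6), (row=9, col=1), (row=9, col=7)
  Distance 5: (row=4, col=3), (row=5, col=2), (row=5, col=4), (row=6, col=1), (row=7, col=0), (row=8, col=7), (row=9, col=0), (row=9, col=8)
  Distance 6: (row=3, col=3), (row=4, col=2), (row=5, col=5), (row=6, col=0), (row=7, col=7), (row=8, col=8)
  Distance 7: (row=2, col=3), (row=3, col=2), (row=3, col=4), (row=4, col=1), (row=4, col=5), (row=5, col=0), (row=5, col=6), (row=6, col=7), (row=7, col=8)
  Distance 8: (row=1, col=3), (row=2, col=2), (row=2, col=4), (row=3, col=1), (row=4, col=6), (row=5, col=7), (row=6, col=6), (row=6, col=8)
  Distance 9: (row=0, col=3), (row=1, col=2), (row=1, col=4), (row=2, col=1), (row=2, col=5), (row=3, col=6), (row=5, col=8)  <- goal reached here
One shortest path (9 moves): (row=9, col=3) -> (row=8, col=3) -> (row=7, col=3) -> (row=6, col=3) -> (row=5, col=3) -> (row=4, col=3) -> (row=3, col=3) -> (row=3, col=4) -> (row=2, col=4) -> (row=1, col=4)

Answer: Shortest path length: 9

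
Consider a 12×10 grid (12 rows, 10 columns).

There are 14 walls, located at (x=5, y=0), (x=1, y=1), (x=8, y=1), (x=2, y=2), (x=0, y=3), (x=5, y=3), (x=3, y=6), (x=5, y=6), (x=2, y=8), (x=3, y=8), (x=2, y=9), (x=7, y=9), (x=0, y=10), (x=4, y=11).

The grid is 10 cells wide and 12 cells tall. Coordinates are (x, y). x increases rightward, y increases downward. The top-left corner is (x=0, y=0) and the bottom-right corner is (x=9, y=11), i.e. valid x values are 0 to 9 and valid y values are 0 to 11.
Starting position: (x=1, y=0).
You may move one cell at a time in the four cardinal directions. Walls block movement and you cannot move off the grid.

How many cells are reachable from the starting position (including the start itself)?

Answer: Reachable cells: 106

Derivation:
BFS flood-fill from (x=1, y=0):
  Distance 0: (x=1, y=0)
  Distance 1: (x=0, y=0), (x=2, y=0)
  Distance 2: (x=3, y=0), (x=0, y=1), (x=2, y=1)
  Distance 3: (x=4, y=0), (x=3, y=1), (x=0, y=2)
  Distance 4: (x=4, y=1), (x=1, y=2), (x=3, y=2)
  Distance 5: (x=5, y=1), (x=4, y=2), (x=1, y=3), (x=3, y=3)
  Distance 6: (x=6, y=1), (x=5, y=2), (x=2, y=3), (x=4, y=3), (x=1, y=4), (x=3, y=4)
  Distance 7: (x=6, y=0), (x=7, y=1), (x=6, y=2), (x=0, y=4), (x=2, y=4), (x=4, y=4), (x=1, y=5), (x=3, y=5)
  Distance 8: (x=7, y=0), (x=7, y=2), (x=6, y=3), (x=5, y=4), (x=0, y=5), (x=2, y=5), (x=4, y=5), (x=1, y=6)
  Distance 9: (x=8, y=0), (x=8, y=2), (x=7, y=3), (x=6, y=4), (x=5, y=5), (x=0, y=6), (x=2, y=6), (x=4, y=6), (x=1, y=7)
  Distance 10: (x=9, y=0), (x=9, y=2), (x=8, y=3), (x=7, y=4), (x=6, y=5), (x=0, y=7), (x=2, y=7), (x=4, y=7), (x=1, y=8)
  Distance 11: (x=9, y=1), (x=9, y=3), (x=8, y=4), (x=7, y=5), (x=6, y=6), (x=3, y=7), (x=5, y=7), (x=0, y=8), (x=4, y=8), (x=1, y=9)
  Distance 12: (x=9, y=4), (x=8, y=5), (x=7, y=6), (x=6, y=7), (x=5, y=8), (x=0, y=9), (x=4, y=9), (x=1, y=10)
  Distance 13: (x=9, y=5), (x=8, y=6), (x=7, y=7), (x=6, y=8), (x=3, y=9), (x=5, y=9), (x=2, y=10), (x=4, y=10), (x=1, y=11)
  Distance 14: (x=9, y=6), (x=8, y=7), (x=7, y=8), (x=6, y=9), (x=3, y=10), (x=5, y=10), (x=0, y=11), (x=2, y=11)
  Distance 15: (x=9, y=7), (x=8, y=8), (x=6, y=10), (x=3, y=11), (x=5, y=11)
  Distance 16: (x=9, y=8), (x=8, y=9), (x=7, y=10), (x=6, y=11)
  Distance 17: (x=9, y=9), (x=8, y=10), (x=7, y=11)
  Distance 18: (x=9, y=10), (x=8, y=11)
  Distance 19: (x=9, y=11)
Total reachable: 106 (grid has 106 open cells total)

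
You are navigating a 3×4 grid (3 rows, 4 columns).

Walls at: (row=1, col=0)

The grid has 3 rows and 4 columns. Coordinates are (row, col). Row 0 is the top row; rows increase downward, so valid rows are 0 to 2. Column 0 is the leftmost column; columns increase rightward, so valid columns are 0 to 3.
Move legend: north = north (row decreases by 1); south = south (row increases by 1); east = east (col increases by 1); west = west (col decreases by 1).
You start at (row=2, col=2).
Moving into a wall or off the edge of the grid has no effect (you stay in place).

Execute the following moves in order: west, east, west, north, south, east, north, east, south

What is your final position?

Start: (row=2, col=2)
  west (west): (row=2, col=2) -> (row=2, col=1)
  east (east): (row=2, col=1) -> (row=2, col=2)
  west (west): (row=2, col=2) -> (row=2, col=1)
  north (north): (row=2, col=1) -> (row=1, col=1)
  south (south): (row=1, col=1) -> (row=2, col=1)
  east (east): (row=2, col=1) -> (row=2, col=2)
  north (north): (row=2, col=2) -> (row=1, col=2)
  east (east): (row=1, col=2) -> (row=1, col=3)
  south (south): (row=1, col=3) -> (row=2, col=3)
Final: (row=2, col=3)

Answer: Final position: (row=2, col=3)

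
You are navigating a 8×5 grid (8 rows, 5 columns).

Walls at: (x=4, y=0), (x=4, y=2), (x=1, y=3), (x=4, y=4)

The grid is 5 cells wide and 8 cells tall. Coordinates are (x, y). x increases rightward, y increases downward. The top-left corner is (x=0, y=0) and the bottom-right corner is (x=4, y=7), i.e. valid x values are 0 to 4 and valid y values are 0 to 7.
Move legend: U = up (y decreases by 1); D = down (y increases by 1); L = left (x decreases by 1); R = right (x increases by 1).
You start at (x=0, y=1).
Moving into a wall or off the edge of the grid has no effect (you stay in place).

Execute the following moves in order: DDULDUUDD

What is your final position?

Answer: Final position: (x=0, y=3)

Derivation:
Start: (x=0, y=1)
  D (down): (x=0, y=1) -> (x=0, y=2)
  D (down): (x=0, y=2) -> (x=0, y=3)
  U (up): (x=0, y=3) -> (x=0, y=2)
  L (left): blocked, stay at (x=0, y=2)
  D (down): (x=0, y=2) -> (x=0, y=3)
  U (up): (x=0, y=3) -> (x=0, y=2)
  U (up): (x=0, y=2) -> (x=0, y=1)
  D (down): (x=0, y=1) -> (x=0, y=2)
  D (down): (x=0, y=2) -> (x=0, y=3)
Final: (x=0, y=3)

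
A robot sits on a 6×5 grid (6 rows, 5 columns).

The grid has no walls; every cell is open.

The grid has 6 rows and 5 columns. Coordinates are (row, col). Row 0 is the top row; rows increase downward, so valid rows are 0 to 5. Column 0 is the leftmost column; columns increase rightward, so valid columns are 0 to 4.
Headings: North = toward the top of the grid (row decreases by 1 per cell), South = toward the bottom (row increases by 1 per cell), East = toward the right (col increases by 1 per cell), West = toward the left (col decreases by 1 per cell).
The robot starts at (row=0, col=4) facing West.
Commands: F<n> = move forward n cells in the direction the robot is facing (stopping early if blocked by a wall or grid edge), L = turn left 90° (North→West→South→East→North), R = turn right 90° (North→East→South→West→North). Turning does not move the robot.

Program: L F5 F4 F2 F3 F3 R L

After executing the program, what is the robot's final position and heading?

Answer: Final position: (row=5, col=4), facing South

Derivation:
Start: (row=0, col=4), facing West
  L: turn left, now facing South
  F5: move forward 5, now at (row=5, col=4)
  F4: move forward 0/4 (blocked), now at (row=5, col=4)
  F2: move forward 0/2 (blocked), now at (row=5, col=4)
  F3: move forward 0/3 (blocked), now at (row=5, col=4)
  F3: move forward 0/3 (blocked), now at (row=5, col=4)
  R: turn right, now facing West
  L: turn left, now facing South
Final: (row=5, col=4), facing South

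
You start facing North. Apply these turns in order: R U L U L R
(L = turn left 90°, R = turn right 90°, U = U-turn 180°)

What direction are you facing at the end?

Start: North
  R (right (90° clockwise)) -> East
  U (U-turn (180°)) -> West
  L (left (90° counter-clockwise)) -> South
  U (U-turn (180°)) -> North
  L (left (90° counter-clockwise)) -> West
  R (right (90° clockwise)) -> North
Final: North

Answer: Final heading: North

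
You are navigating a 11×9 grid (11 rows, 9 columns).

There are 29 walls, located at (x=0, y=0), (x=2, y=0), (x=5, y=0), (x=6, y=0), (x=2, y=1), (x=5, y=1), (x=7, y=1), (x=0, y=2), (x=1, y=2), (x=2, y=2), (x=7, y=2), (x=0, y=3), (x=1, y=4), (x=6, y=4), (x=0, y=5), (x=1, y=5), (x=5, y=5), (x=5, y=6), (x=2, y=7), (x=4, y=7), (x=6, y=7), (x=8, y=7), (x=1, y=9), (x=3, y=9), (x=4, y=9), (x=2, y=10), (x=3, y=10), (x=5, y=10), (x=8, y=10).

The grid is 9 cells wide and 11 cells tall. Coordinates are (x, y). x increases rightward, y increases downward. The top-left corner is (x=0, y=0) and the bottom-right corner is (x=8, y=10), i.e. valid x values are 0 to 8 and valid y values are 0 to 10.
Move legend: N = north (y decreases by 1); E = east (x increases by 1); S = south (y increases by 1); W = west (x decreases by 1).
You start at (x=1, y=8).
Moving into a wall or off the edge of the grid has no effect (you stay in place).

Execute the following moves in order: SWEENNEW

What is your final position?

Start: (x=1, y=8)
  S (south): blocked, stay at (x=1, y=8)
  W (west): (x=1, y=8) -> (x=0, y=8)
  E (east): (x=0, y=8) -> (x=1, y=8)
  E (east): (x=1, y=8) -> (x=2, y=8)
  N (north): blocked, stay at (x=2, y=8)
  N (north): blocked, stay at (x=2, y=8)
  E (east): (x=2, y=8) -> (x=3, y=8)
  W (west): (x=3, y=8) -> (x=2, y=8)
Final: (x=2, y=8)

Answer: Final position: (x=2, y=8)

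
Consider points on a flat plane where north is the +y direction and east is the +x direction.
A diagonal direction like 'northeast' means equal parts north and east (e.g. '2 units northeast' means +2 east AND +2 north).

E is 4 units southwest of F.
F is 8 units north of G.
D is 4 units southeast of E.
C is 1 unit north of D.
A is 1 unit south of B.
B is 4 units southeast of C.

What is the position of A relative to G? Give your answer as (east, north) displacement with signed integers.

Answer: A is at (east=4, north=-4) relative to G.

Derivation:
Place G at the origin (east=0, north=0).
  F is 8 units north of G: delta (east=+0, north=+8); F at (east=0, north=8).
  E is 4 units southwest of F: delta (east=-4, north=-4); E at (east=-4, north=4).
  D is 4 units southeast of E: delta (east=+4, north=-4); D at (east=0, north=0).
  C is 1 unit north of D: delta (east=+0, north=+1); C at (east=0, north=1).
  B is 4 units southeast of C: delta (east=+4, north=-4); B at (east=4, north=-3).
  A is 1 unit south of B: delta (east=+0, north=-1); A at (east=4, north=-4).
Therefore A relative to G: (east=4, north=-4).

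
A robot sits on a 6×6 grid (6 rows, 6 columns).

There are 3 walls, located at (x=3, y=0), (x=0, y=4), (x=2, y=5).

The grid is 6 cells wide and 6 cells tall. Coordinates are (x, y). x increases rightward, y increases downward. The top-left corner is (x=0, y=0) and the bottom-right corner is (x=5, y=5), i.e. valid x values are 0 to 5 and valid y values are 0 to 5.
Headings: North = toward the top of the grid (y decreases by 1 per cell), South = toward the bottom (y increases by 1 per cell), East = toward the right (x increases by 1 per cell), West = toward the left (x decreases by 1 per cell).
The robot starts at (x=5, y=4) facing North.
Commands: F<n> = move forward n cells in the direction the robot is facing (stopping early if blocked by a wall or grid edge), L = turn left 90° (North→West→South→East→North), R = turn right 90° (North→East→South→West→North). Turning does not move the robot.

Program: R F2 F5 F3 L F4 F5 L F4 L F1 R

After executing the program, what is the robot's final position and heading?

Start: (x=5, y=4), facing North
  R: turn right, now facing East
  F2: move forward 0/2 (blocked), now at (x=5, y=4)
  F5: move forward 0/5 (blocked), now at (x=5, y=4)
  F3: move forward 0/3 (blocked), now at (x=5, y=4)
  L: turn left, now facing North
  F4: move forward 4, now at (x=5, y=0)
  F5: move forward 0/5 (blocked), now at (x=5, y=0)
  L: turn left, now facing West
  F4: move forward 1/4 (blocked), now at (x=4, y=0)
  L: turn left, now facing South
  F1: move forward 1, now at (x=4, y=1)
  R: turn right, now facing West
Final: (x=4, y=1), facing West

Answer: Final position: (x=4, y=1), facing West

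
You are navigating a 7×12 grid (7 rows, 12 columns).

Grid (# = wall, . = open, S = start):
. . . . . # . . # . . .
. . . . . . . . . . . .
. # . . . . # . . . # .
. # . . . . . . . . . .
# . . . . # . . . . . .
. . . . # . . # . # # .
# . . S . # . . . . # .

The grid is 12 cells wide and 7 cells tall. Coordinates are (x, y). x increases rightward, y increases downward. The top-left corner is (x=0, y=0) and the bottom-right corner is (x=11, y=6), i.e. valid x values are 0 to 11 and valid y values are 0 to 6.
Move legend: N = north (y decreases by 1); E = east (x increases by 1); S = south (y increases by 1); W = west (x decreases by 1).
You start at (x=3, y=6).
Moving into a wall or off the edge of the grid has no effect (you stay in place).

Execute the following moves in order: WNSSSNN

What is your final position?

Start: (x=3, y=6)
  W (west): (x=3, y=6) -> (x=2, y=6)
  N (north): (x=2, y=6) -> (x=2, y=5)
  S (south): (x=2, y=5) -> (x=2, y=6)
  S (south): blocked, stay at (x=2, y=6)
  S (south): blocked, stay at (x=2, y=6)
  N (north): (x=2, y=6) -> (x=2, y=5)
  N (north): (x=2, y=5) -> (x=2, y=4)
Final: (x=2, y=4)

Answer: Final position: (x=2, y=4)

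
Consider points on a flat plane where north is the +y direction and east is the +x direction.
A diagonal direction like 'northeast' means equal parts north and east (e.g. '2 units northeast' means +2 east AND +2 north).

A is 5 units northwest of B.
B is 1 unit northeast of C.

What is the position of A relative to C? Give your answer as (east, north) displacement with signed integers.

Place C at the origin (east=0, north=0).
  B is 1 unit northeast of C: delta (east=+1, north=+1); B at (east=1, north=1).
  A is 5 units northwest of B: delta (east=-5, north=+5); A at (east=-4, north=6).
Therefore A relative to C: (east=-4, north=6).

Answer: A is at (east=-4, north=6) relative to C.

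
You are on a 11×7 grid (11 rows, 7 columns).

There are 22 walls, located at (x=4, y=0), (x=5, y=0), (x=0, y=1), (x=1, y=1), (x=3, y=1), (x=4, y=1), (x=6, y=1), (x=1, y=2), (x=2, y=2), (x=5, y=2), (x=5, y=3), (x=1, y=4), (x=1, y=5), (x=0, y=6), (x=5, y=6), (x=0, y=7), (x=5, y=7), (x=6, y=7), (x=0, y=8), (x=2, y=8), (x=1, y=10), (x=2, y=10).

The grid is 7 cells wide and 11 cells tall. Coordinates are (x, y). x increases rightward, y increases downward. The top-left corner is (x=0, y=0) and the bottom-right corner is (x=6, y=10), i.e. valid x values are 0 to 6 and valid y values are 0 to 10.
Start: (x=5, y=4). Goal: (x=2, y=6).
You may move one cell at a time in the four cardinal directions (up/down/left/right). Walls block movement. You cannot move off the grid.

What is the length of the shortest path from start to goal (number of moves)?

BFS from (x=5, y=4) until reaching (x=2, y=6):
  Distance 0: (x=5, y=4)
  Distance 1: (x=4, y=4), (x=6, y=4), (x=5, y=5)
  Distance 2: (x=4, y=3), (x=6, y=3), (x=3, y=4), (x=4, y=5), (x=6, y=5)
  Distance 3: (x=4, y=2), (x=6, y=2), (x=3, y=3), (x=2, y=4), (x=3, y=5), (x=4, y=6), (x=6, y=6)
  Distance 4: (x=3, y=2), (x=2, y=3), (x=2, y=5), (x=3, y=6), (x=4, y=7)
  Distance 5: (x=1, y=3), (x=2, y=6), (x=3, y=7), (x=4, y=8)  <- goal reached here
One shortest path (5 moves): (x=5, y=4) -> (x=4, y=4) -> (x=3, y=4) -> (x=2, y=4) -> (x=2, y=5) -> (x=2, y=6)

Answer: Shortest path length: 5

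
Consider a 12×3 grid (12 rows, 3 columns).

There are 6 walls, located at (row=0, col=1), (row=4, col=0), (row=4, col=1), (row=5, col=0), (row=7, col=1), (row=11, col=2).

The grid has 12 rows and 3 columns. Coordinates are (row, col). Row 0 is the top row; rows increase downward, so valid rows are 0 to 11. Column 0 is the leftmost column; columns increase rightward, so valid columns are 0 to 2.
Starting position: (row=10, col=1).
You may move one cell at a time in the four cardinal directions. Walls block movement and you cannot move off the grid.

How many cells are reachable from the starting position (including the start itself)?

BFS flood-fill from (row=10, col=1):
  Distance 0: (row=10, col=1)
  Distance 1: (row=9, col=1), (row=10, col=0), (row=10, col=2), (row=11, col=1)
  Distance 2: (row=8, col=1), (row=9, col=0), (row=9, col=2), (row=11, col=0)
  Distance 3: (row=8, col=0), (row=8, col=2)
  Distance 4: (row=7, col=0), (row=7, col=2)
  Distance 5: (row=6, col=0), (row=6, col=2)
  Distance 6: (row=5, col=2), (row=6, col=1)
  Distance 7: (row=4, col=2), (row=5, col=1)
  Distance 8: (row=3, col=2)
  Distance 9: (row=2, col=2), (row=3, col=1)
  Distance 10: (row=1, col=2), (row=2, col=1), (row=3, col=0)
  Distance 11: (row=0, col=2), (row=1, col=1), (row=2, col=0)
  Distance 12: (row=1, col=0)
  Distance 13: (row=0, col=0)
Total reachable: 30 (grid has 30 open cells total)

Answer: Reachable cells: 30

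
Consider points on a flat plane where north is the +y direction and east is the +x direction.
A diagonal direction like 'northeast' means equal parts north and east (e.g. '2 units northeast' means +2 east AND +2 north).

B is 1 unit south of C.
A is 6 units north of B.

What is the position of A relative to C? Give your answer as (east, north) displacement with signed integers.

Place C at the origin (east=0, north=0).
  B is 1 unit south of C: delta (east=+0, north=-1); B at (east=0, north=-1).
  A is 6 units north of B: delta (east=+0, north=+6); A at (east=0, north=5).
Therefore A relative to C: (east=0, north=5).

Answer: A is at (east=0, north=5) relative to C.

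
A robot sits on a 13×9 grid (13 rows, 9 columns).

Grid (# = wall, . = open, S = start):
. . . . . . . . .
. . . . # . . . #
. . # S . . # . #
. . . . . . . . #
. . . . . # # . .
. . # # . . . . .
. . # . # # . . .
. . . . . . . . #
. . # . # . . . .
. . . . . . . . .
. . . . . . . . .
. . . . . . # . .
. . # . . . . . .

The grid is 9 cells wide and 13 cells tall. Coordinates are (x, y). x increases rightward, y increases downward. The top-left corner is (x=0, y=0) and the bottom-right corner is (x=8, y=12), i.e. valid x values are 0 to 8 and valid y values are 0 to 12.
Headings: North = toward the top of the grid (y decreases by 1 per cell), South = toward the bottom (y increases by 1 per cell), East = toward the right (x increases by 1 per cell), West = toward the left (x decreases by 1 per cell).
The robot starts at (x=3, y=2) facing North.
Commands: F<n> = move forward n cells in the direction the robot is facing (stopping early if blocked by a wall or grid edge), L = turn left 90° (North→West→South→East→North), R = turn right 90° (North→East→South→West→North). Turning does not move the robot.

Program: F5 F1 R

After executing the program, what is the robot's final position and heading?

Answer: Final position: (x=3, y=0), facing East

Derivation:
Start: (x=3, y=2), facing North
  F5: move forward 2/5 (blocked), now at (x=3, y=0)
  F1: move forward 0/1 (blocked), now at (x=3, y=0)
  R: turn right, now facing East
Final: (x=3, y=0), facing East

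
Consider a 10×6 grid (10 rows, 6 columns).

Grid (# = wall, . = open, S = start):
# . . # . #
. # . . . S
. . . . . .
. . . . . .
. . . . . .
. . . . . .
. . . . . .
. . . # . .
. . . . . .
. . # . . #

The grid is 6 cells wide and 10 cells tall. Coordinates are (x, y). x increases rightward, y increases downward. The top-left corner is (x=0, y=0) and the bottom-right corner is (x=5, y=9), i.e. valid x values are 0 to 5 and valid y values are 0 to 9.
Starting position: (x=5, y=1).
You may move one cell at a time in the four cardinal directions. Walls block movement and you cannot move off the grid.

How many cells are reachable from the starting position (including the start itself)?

BFS flood-fill from (x=5, y=1):
  Distance 0: (x=5, y=1)
  Distance 1: (x=4, y=1), (x=5, y=2)
  Distance 2: (x=4, y=0), (x=3, y=1), (x=4, y=2), (x=5, y=3)
  Distance 3: (x=2, y=1), (x=3, y=2), (x=4, y=3), (x=5, y=4)
  Distance 4: (x=2, y=0), (x=2, y=2), (x=3, y=3), (x=4, y=4), (x=5, y=5)
  Distance 5: (x=1, y=0), (x=1, y=2), (x=2, y=3), (x=3, y=4), (x=4, y=5), (x=5, y=6)
  Distance 6: (x=0, y=2), (x=1, y=3), (x=2, y=4), (x=3, y=5), (x=4, y=6), (x=5, y=7)
  Distance 7: (x=0, y=1), (x=0, y=3), (x=1, y=4), (x=2, y=5), (x=3, y=6), (x=4, y=7), (x=5, y=8)
  Distance 8: (x=0, y=4), (x=1, y=5), (x=2, y=6), (x=4, y=8)
  Distance 9: (x=0, y=5), (x=1, y=6), (x=2, y=7), (x=3, y=8), (x=4, y=9)
  Distance 10: (x=0, y=6), (x=1, y=7), (x=2, y=8), (x=3, y=9)
  Distance 11: (x=0, y=7), (x=1, y=8)
  Distance 12: (x=0, y=8), (x=1, y=9)
  Distance 13: (x=0, y=9)
Total reachable: 53 (grid has 53 open cells total)

Answer: Reachable cells: 53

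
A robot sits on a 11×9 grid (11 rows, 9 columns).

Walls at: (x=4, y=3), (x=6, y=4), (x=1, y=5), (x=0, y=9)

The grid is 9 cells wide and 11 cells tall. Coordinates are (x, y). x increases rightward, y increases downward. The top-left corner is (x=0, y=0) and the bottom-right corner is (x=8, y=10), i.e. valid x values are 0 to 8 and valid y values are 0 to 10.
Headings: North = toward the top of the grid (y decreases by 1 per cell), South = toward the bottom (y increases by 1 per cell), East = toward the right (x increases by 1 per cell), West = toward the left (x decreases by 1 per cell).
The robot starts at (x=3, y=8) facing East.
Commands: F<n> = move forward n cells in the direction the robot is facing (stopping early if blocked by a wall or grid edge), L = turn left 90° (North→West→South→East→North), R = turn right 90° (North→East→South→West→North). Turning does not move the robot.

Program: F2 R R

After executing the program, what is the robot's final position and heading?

Answer: Final position: (x=5, y=8), facing West

Derivation:
Start: (x=3, y=8), facing East
  F2: move forward 2, now at (x=5, y=8)
  R: turn right, now facing South
  R: turn right, now facing West
Final: (x=5, y=8), facing West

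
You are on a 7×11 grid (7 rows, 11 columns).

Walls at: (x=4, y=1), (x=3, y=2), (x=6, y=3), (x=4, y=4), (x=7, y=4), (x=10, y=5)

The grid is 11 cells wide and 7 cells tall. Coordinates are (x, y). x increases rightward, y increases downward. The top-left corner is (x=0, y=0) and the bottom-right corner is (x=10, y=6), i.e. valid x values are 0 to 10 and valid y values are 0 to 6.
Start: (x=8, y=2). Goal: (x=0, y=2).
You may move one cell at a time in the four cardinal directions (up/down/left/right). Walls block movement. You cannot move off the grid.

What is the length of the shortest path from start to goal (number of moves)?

BFS from (x=8, y=2) until reaching (x=0, y=2):
  Distance 0: (x=8, y=2)
  Distance 1: (x=8, y=1), (x=7, y=2), (x=9, y=2), (x=8, y=3)
  Distance 2: (x=8, y=0), (x=7, y=1), (x=9, y=1), (x=6, y=2), (x=10, y=2), (x=7, y=3), (x=9, y=3), (x=8, y=4)
  Distance 3: (x=7, y=0), (x=9, y=0), (x=6, y=1), (x=10, y=1), (x=5, y=2), (x=10, y=3), (x=9, y=4), (x=8, y=5)
  Distance 4: (x=6, y=0), (x=10, y=0), (x=5, y=1), (x=4, y=2), (x=5, y=3), (x=10, y=4), (x=7, y=5), (x=9, y=5), (x=8, y=6)
  Distance 5: (x=5, y=0), (x=4, y=3), (x=5, y=4), (x=6, y=5), (x=7, y=6), (x=9, y=6)
  Distance 6: (x=4, y=0), (x=3, y=3), (x=6, y=4), (x=5, y=5), (x=6, y=6), (x=10, y=6)
  Distance 7: (x=3, y=0), (x=2, y=3), (x=3, y=4), (x=4, y=5), (x=5, y=6)
  Distance 8: (x=2, y=0), (x=3, y=1), (x=2, y=2), (x=1, y=3), (x=2, y=4), (x=3, y=5), (x=4, y=6)
  Distance 9: (x=1, y=0), (x=2, y=1), (x=1, y=2), (x=0, y=3), (x=1, y=4), (x=2, y=5), (x=3, y=6)
  Distance 10: (x=0, y=0), (x=1, y=1), (x=0, y=2), (x=0, y=4), (x=1, y=5), (x=2, y=6)  <- goal reached here
One shortest path (10 moves): (x=8, y=2) -> (x=7, y=2) -> (x=6, y=2) -> (x=5, y=2) -> (x=4, y=2) -> (x=4, y=3) -> (x=3, y=3) -> (x=2, y=3) -> (x=1, y=3) -> (x=0, y=3) -> (x=0, y=2)

Answer: Shortest path length: 10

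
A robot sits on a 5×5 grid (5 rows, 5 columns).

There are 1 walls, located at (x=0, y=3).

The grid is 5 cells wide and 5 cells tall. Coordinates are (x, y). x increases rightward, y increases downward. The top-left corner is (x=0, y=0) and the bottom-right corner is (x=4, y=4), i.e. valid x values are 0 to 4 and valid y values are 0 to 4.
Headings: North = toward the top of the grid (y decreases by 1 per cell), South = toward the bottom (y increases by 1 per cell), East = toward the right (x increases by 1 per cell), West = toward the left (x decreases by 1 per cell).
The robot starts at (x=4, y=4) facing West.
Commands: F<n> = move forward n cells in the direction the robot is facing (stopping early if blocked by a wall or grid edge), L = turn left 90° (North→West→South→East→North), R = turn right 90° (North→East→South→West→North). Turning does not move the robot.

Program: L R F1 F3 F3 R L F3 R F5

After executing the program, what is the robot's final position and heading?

Answer: Final position: (x=0, y=4), facing North

Derivation:
Start: (x=4, y=4), facing West
  L: turn left, now facing South
  R: turn right, now facing West
  F1: move forward 1, now at (x=3, y=4)
  F3: move forward 3, now at (x=0, y=4)
  F3: move forward 0/3 (blocked), now at (x=0, y=4)
  R: turn right, now facing North
  L: turn left, now facing West
  F3: move forward 0/3 (blocked), now at (x=0, y=4)
  R: turn right, now facing North
  F5: move forward 0/5 (blocked), now at (x=0, y=4)
Final: (x=0, y=4), facing North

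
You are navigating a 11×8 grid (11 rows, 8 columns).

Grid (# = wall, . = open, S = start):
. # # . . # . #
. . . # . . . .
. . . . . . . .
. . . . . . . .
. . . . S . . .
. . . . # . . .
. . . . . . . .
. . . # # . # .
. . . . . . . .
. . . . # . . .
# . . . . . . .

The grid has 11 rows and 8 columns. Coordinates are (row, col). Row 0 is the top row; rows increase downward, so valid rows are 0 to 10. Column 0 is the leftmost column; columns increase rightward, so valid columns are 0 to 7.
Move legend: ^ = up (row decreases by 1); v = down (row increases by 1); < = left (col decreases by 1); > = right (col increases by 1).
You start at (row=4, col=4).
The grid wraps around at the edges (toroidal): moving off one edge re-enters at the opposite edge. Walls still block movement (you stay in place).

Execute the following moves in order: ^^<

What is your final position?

Start: (row=4, col=4)
  ^ (up): (row=4, col=4) -> (row=3, col=4)
  ^ (up): (row=3, col=4) -> (row=2, col=4)
  < (left): (row=2, col=4) -> (row=2, col=3)
Final: (row=2, col=3)

Answer: Final position: (row=2, col=3)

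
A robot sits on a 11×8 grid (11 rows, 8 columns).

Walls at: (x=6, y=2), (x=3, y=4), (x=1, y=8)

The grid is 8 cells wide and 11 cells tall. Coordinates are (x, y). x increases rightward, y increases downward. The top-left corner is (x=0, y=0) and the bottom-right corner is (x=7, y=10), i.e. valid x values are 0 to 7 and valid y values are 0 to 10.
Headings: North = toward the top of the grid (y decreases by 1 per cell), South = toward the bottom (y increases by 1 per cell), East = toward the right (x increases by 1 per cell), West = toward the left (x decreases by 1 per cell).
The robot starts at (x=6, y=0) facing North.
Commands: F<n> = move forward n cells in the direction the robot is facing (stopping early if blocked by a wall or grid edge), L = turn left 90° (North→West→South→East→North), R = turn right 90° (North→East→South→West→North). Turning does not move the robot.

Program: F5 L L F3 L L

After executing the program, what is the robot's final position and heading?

Start: (x=6, y=0), facing North
  F5: move forward 0/5 (blocked), now at (x=6, y=0)
  L: turn left, now facing West
  L: turn left, now facing South
  F3: move forward 1/3 (blocked), now at (x=6, y=1)
  L: turn left, now facing East
  L: turn left, now facing North
Final: (x=6, y=1), facing North

Answer: Final position: (x=6, y=1), facing North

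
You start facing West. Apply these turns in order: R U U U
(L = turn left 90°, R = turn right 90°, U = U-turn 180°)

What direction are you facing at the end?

Answer: Final heading: South

Derivation:
Start: West
  R (right (90° clockwise)) -> North
  U (U-turn (180°)) -> South
  U (U-turn (180°)) -> North
  U (U-turn (180°)) -> South
Final: South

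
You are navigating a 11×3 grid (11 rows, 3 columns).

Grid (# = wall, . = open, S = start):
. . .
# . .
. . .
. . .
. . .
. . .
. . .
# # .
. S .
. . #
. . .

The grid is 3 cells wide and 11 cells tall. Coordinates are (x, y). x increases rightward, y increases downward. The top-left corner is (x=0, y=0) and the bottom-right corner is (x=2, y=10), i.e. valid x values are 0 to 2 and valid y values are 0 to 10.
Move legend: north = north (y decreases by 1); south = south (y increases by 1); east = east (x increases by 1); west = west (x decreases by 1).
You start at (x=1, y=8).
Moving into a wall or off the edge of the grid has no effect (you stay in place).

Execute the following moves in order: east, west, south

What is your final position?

Answer: Final position: (x=1, y=9)

Derivation:
Start: (x=1, y=8)
  east (east): (x=1, y=8) -> (x=2, y=8)
  west (west): (x=2, y=8) -> (x=1, y=8)
  south (south): (x=1, y=8) -> (x=1, y=9)
Final: (x=1, y=9)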